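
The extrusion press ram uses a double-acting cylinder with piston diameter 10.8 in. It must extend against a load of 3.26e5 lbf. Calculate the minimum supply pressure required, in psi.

P ≈ 3560 psi

Cap-side area A_cap = π/4 × (10.8 in)² = 91.61 in^2
P = F / A = 3.26e5 lbf / A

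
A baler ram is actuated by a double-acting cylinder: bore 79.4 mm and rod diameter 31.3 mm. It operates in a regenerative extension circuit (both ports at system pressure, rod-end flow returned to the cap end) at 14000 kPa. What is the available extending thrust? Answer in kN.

With equal pressure on both faces, forces on the annular region cancel; the net push is pressure × rod cross-section.
Rod cross-section A_rod = π/4 × (31.3 mm)² = 769.4 mm^2
F = P × A_rod

F ≈ 10.8 kN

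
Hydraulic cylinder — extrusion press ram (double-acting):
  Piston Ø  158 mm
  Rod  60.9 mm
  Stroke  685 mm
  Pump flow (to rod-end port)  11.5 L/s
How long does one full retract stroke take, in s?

t ≈ 0.994 s

Rod-side annular area A_ann = π/4 × (158² − 60.9²) = 16690 mm^2
Swept volume V = A × L; t = V / Q = A·L / Q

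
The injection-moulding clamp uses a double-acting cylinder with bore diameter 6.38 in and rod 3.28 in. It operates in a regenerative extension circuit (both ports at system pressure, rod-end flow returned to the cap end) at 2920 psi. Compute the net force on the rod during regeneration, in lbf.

F ≈ 24700 lbf

With equal pressure on both faces, forces on the annular region cancel; the net push is pressure × rod cross-section.
Rod cross-section A_rod = π/4 × (3.28 in)² = 8.450 in^2
F = P × A_rod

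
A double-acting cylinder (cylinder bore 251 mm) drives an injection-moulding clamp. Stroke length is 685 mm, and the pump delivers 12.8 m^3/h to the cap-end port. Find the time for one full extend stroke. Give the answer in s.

t ≈ 9.53 s

Cap-side area A_cap = π/4 × (251 mm)² = 49480 mm^2
Swept volume V = A × L; t = V / Q = A·L / Q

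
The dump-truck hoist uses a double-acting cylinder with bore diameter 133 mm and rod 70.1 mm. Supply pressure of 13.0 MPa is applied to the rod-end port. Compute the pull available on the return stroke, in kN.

Rod-side annular area A_ann = π/4 × (133² − 70.1²) = 10030 mm^2
On retraction the pressure acts on the annular area (bore minus rod).
F = P × A_ann

F ≈ 130 kN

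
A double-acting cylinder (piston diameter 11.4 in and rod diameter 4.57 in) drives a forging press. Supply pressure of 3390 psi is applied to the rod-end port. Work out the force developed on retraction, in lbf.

F ≈ 2.90e5 lbf

Rod-side annular area A_ann = π/4 × (11.4² − 4.57²) = 85.67 in^2
On retraction the pressure acts on the annular area (bore minus rod).
F = P × A_ann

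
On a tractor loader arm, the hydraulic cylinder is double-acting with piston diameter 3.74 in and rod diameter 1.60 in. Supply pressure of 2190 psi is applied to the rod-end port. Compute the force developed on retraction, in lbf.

Rod-side annular area A_ann = π/4 × (3.74² − 1.60²) = 8.975 in^2
On retraction the pressure acts on the annular area (bore minus rod).
F = P × A_ann

F ≈ 19700 lbf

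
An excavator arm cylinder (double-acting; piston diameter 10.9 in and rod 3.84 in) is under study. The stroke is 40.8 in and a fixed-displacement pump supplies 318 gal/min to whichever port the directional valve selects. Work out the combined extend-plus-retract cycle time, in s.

Cap-side area A_cap = π/4 × (10.9 in)² = 93.31 in^2
Rod-side annular area A_ann = π/4 × (10.9² − 3.84²) = 81.73 in^2
t_ext = A_cap·L/Q = 3.110 s
t_ret = A_ann·L/Q = 2.724 s
t_cycle = t_ext + t_ret

t ≈ 5.83 s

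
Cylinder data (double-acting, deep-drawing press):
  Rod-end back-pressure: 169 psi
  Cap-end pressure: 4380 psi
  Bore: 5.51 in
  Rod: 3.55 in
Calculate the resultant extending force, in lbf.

Cap-side area A_cap = π/4 × (5.51 in)² = 23.84 in^2
Rod-side annular area A_ann = π/4 × (5.51² − 3.55²) = 13.95 in^2
Net thrust = P_cap·A_cap − P_rod·A_ann = 1.044e5 lbf − 2357 lbf

F ≈ 1.02e5 lbf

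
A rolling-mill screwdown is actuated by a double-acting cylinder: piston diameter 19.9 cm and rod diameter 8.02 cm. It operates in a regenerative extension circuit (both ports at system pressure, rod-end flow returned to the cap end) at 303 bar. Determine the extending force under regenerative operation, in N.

F ≈ 1.53e5 N

With equal pressure on both faces, forces on the annular region cancel; the net push is pressure × rod cross-section.
Rod cross-section A_rod = π/4 × (8.02 cm)² = 50.52 cm^2
F = P × A_rod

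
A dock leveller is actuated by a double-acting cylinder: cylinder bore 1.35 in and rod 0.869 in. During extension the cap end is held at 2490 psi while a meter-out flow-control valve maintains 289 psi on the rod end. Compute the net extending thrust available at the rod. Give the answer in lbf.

Cap-side area A_cap = π/4 × (1.35 in)² = 1.431 in^2
Rod-side annular area A_ann = π/4 × (1.35² − 0.869²) = 0.8383 in^2
Net thrust = P_cap·A_cap − P_rod·A_ann = 3564 lbf − 242.3 lbf

F ≈ 3320 lbf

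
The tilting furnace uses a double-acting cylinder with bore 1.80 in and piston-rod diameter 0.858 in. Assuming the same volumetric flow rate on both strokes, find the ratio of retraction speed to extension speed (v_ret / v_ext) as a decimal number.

v_ret/v_ext ≈ 1.29

Cap-side area A_cap = π/4 × (1.80 in)² = 2.545 in^2
Rod-side annular area A_ann = π/4 × (1.80² − 0.858²) = 1.967 in^2
For equal Q, v ∝ 1/A, so v_ret/v_ext = A_cap/A_ann.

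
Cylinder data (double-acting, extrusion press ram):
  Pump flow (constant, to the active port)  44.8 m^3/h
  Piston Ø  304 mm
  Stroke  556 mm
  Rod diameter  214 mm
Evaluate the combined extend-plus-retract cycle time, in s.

t ≈ 4.88 s

Cap-side area A_cap = π/4 × (304 mm)² = 72580 mm^2
Rod-side annular area A_ann = π/4 × (304² − 214²) = 36620 mm^2
t_ext = A_cap·L/Q = 3.243 s
t_ret = A_ann·L/Q = 1.636 s
t_cycle = t_ext + t_ret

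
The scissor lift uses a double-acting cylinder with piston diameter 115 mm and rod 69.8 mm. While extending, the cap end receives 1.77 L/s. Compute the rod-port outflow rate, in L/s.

Q_out ≈ 1.12 L/s

Cap-side area A_cap = π/4 × (115 mm)² = 10390 mm^2
Rod-side annular area A_ann = π/4 × (115² − 69.8²) = 6560 mm^2
Piston speed v = Q_in/A_cap; rod-end outflow Q_out = v × A_ann = Q_in × A_ann/A_cap.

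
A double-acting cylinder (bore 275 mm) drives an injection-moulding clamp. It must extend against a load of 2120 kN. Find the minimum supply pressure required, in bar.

Cap-side area A_cap = π/4 × (275 mm)² = 59400 mm^2
P = F / A = 2120 kN / A

P ≈ 357 bar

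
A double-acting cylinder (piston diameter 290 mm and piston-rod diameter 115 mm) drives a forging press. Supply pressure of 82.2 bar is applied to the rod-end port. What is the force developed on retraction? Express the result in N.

Rod-side annular area A_ann = π/4 × (290² − 115²) = 55670 mm^2
On retraction the pressure acts on the annular area (bore minus rod).
F = P × A_ann

F ≈ 4.58e5 N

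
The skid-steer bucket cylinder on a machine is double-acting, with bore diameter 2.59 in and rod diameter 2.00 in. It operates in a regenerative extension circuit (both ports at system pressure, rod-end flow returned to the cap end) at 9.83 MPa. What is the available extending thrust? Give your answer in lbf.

With equal pressure on both faces, forces on the annular region cancel; the net push is pressure × rod cross-section.
Rod cross-section A_rod = π/4 × (2.00 in)² = 3.142 in^2
F = P × A_rod

F ≈ 4480 lbf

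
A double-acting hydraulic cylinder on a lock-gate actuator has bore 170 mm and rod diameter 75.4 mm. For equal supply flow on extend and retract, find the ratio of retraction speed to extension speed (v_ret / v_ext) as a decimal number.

v_ret/v_ext ≈ 1.24

Cap-side area A_cap = π/4 × (170 mm)² = 22700 mm^2
Rod-side annular area A_ann = π/4 × (170² − 75.4²) = 18230 mm^2
For equal Q, v ∝ 1/A, so v_ret/v_ext = A_cap/A_ann.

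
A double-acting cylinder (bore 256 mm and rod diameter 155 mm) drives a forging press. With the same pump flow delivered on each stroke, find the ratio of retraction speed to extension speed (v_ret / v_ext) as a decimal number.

v_ret/v_ext ≈ 1.58

Cap-side area A_cap = π/4 × (256 mm)² = 51470 mm^2
Rod-side annular area A_ann = π/4 × (256² − 155²) = 32600 mm^2
For equal Q, v ∝ 1/A, so v_ret/v_ext = A_cap/A_ann.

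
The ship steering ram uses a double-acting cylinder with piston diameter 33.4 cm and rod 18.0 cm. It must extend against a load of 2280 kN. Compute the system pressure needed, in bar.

P ≈ 260 bar

Cap-side area A_cap = π/4 × (33.4 cm)² = 876.2 cm^2
P = F / A = 2280 kN / A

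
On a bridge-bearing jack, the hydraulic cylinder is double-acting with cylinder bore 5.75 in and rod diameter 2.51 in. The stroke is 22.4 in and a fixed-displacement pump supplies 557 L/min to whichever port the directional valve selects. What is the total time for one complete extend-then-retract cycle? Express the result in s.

Cap-side area A_cap = π/4 × (5.75 in)² = 25.97 in^2
Rod-side annular area A_ann = π/4 × (5.75² − 2.51²) = 21.02 in^2
t_ext = A_cap·L/Q = 1.027 s
t_ret = A_ann·L/Q = 0.8311 s
t_cycle = t_ext + t_ret

t ≈ 1.86 s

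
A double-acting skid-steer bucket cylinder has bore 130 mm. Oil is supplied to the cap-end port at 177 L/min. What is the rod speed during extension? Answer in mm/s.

v ≈ 222 mm/s

Cap-side area A_cap = π/4 × (130 mm)² = 13270 mm^2
v = Q / A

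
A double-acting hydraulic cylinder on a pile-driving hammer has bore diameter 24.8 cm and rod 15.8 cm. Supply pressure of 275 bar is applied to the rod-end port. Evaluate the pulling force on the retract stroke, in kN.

Rod-side annular area A_ann = π/4 × (24.8² − 15.8²) = 287.0 cm^2
On retraction the pressure acts on the annular area (bore minus rod).
F = P × A_ann

F ≈ 789 kN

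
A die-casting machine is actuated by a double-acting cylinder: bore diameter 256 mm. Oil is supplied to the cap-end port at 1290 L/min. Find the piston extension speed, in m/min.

Cap-side area A_cap = π/4 × (256 mm)² = 51470 mm^2
v = Q / A

v ≈ 25.1 m/min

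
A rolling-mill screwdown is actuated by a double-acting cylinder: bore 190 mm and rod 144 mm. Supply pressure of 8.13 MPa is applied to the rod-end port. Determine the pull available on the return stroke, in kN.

Rod-side annular area A_ann = π/4 × (190² − 144²) = 12070 mm^2
On retraction the pressure acts on the annular area (bore minus rod).
F = P × A_ann

F ≈ 98.1 kN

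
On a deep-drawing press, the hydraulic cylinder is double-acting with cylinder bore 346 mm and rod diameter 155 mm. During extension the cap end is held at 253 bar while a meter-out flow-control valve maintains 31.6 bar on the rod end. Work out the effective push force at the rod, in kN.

F ≈ 2140 kN

Cap-side area A_cap = π/4 × (346 mm)² = 94020 mm^2
Rod-side annular area A_ann = π/4 × (346² − 155²) = 75160 mm^2
Net thrust = P_cap·A_cap − P_rod·A_ann = 2379 kN − 237.5 kN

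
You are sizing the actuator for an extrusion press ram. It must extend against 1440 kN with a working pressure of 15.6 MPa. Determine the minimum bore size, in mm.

D ≈ 343 mm

Extension force acts on the full piston face: F = P × (π/4)D².
D = √(4F / (πP)) = √(4 × 1440 kN / (π × 15.6 MPa))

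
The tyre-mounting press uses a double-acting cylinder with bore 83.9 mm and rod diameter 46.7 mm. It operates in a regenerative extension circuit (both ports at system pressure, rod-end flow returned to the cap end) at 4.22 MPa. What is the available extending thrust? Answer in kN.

F ≈ 7.23 kN

With equal pressure on both faces, forces on the annular region cancel; the net push is pressure × rod cross-section.
Rod cross-section A_rod = π/4 × (46.7 mm)² = 1713 mm^2
F = P × A_rod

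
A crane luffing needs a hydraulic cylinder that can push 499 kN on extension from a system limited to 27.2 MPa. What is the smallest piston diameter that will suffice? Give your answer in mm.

Extension force acts on the full piston face: F = P × (π/4)D².
D = √(4F / (πP)) = √(4 × 499 kN / (π × 27.2 MPa))

D ≈ 153 mm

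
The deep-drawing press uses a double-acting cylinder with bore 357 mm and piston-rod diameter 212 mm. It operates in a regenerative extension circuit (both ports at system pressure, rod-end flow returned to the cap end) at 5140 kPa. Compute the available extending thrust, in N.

With equal pressure on both faces, forces on the annular region cancel; the net push is pressure × rod cross-section.
Rod cross-section A_rod = π/4 × (212 mm)² = 35300 mm^2
F = P × A_rod

F ≈ 1.81e5 N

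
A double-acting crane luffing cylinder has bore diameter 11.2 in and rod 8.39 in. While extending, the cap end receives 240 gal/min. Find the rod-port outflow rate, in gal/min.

Q_out ≈ 105 gal/min

Cap-side area A_cap = π/4 × (11.2 in)² = 98.52 in^2
Rod-side annular area A_ann = π/4 × (11.2² − 8.39²) = 43.23 in^2
Piston speed v = Q_in/A_cap; rod-end outflow Q_out = v × A_ann = Q_in × A_ann/A_cap.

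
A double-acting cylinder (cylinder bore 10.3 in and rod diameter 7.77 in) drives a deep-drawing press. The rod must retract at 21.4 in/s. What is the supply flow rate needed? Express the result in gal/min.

Q ≈ 200 gal/min

Rod-side annular area A_ann = π/4 × (10.3² − 7.77²) = 35.91 in^2
Q = A × v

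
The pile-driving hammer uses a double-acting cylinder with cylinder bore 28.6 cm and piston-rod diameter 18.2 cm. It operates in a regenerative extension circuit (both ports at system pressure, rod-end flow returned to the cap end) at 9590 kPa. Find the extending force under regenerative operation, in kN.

F ≈ 249 kN

With equal pressure on both faces, forces on the annular region cancel; the net push is pressure × rod cross-section.
Rod cross-section A_rod = π/4 × (18.2 cm)² = 260.2 cm^2
F = P × A_rod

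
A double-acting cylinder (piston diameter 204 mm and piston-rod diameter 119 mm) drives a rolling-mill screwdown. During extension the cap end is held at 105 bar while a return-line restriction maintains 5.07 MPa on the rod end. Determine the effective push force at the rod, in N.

Cap-side area A_cap = π/4 × (204 mm)² = 32690 mm^2
Rod-side annular area A_ann = π/4 × (204² − 119²) = 21560 mm^2
Net thrust = P_cap·A_cap − P_rod·A_ann = 3.432e5 N − 1.093e5 N

F ≈ 2.34e5 N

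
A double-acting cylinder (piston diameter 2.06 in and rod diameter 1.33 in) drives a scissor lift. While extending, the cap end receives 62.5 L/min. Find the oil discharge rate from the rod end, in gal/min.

Cap-side area A_cap = π/4 × (2.06 in)² = 3.333 in^2
Rod-side annular area A_ann = π/4 × (2.06² − 1.33²) = 1.944 in^2
Piston speed v = Q_in/A_cap; rod-end outflow Q_out = v × A_ann = Q_in × A_ann/A_cap.

Q_out ≈ 9.63 gal/min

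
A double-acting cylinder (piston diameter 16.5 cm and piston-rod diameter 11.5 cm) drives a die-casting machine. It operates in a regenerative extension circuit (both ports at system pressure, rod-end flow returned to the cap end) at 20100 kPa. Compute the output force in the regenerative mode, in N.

F ≈ 2.09e5 N

With equal pressure on both faces, forces on the annular region cancel; the net push is pressure × rod cross-section.
Rod cross-section A_rod = π/4 × (11.5 cm)² = 103.9 cm^2
F = P × A_rod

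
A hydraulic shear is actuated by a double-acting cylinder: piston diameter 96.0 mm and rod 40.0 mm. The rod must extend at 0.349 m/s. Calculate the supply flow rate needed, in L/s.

Q ≈ 2.53 L/s

Cap-side area A_cap = π/4 × (96.0 mm)² = 7238 mm^2
Q = A × v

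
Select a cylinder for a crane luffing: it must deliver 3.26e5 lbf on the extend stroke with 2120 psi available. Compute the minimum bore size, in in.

D ≈ 14.0 in

Extension force acts on the full piston face: F = P × (π/4)D².
D = √(4F / (πP)) = √(4 × 3.26e5 lbf / (π × 2120 psi))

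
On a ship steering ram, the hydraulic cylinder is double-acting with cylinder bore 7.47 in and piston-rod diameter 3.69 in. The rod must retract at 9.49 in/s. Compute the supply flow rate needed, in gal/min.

Q ≈ 81.7 gal/min

Rod-side annular area A_ann = π/4 × (7.47² − 3.69²) = 33.13 in^2
Q = A × v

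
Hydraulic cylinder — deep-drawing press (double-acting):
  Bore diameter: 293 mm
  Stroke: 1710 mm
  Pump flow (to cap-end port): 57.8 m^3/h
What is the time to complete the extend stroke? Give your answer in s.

t ≈ 7.18 s

Cap-side area A_cap = π/4 × (293 mm)² = 67430 mm^2
Swept volume V = A × L; t = V / Q = A·L / Q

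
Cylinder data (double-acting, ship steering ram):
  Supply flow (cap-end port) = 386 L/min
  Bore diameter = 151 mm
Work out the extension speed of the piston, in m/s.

Cap-side area A_cap = π/4 × (151 mm)² = 17910 mm^2
v = Q / A

v ≈ 0.359 m/s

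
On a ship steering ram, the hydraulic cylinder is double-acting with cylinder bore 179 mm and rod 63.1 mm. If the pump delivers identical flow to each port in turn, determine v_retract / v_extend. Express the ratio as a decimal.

v_ret/v_ext ≈ 1.14

Cap-side area A_cap = π/4 × (179 mm)² = 25160 mm^2
Rod-side annular area A_ann = π/4 × (179² − 63.1²) = 22040 mm^2
For equal Q, v ∝ 1/A, so v_ret/v_ext = A_cap/A_ann.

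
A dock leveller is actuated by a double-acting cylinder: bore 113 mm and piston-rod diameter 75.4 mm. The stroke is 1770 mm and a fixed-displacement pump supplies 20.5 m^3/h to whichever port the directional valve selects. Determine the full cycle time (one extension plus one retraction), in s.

t ≈ 4.85 s

Cap-side area A_cap = π/4 × (113 mm)² = 10030 mm^2
Rod-side annular area A_ann = π/4 × (113² − 75.4²) = 5564 mm^2
t_ext = A_cap·L/Q = 3.117 s
t_ret = A_ann·L/Q = 1.729 s
t_cycle = t_ext + t_ret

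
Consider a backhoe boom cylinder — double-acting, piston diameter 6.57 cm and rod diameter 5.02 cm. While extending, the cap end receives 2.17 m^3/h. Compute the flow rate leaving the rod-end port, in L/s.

Cap-side area A_cap = π/4 × (6.57 cm)² = 33.90 cm^2
Rod-side annular area A_ann = π/4 × (6.57² − 5.02²) = 14.11 cm^2
Piston speed v = Q_in/A_cap; rod-end outflow Q_out = v × A_ann = Q_in × A_ann/A_cap.

Q_out ≈ 0.251 L/s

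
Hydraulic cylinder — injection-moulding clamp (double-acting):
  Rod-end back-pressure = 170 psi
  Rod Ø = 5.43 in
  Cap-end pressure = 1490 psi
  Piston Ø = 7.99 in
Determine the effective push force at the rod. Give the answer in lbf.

F ≈ 70100 lbf

Cap-side area A_cap = π/4 × (7.99 in)² = 50.14 in^2
Rod-side annular area A_ann = π/4 × (7.99² − 5.43²) = 26.98 in^2
Net thrust = P_cap·A_cap − P_rod·A_ann = 74710 lbf − 4587 lbf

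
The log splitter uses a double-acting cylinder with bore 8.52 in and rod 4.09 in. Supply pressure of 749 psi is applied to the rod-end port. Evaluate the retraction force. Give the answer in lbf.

F ≈ 32900 lbf

Rod-side annular area A_ann = π/4 × (8.52² − 4.09²) = 43.87 in^2
On retraction the pressure acts on the annular area (bore minus rod).
F = P × A_ann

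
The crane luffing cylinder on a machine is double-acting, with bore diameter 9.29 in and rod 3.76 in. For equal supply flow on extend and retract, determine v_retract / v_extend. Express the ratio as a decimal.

Cap-side area A_cap = π/4 × (9.29 in)² = 67.78 in^2
Rod-side annular area A_ann = π/4 × (9.29² − 3.76²) = 56.68 in^2
For equal Q, v ∝ 1/A, so v_ret/v_ext = A_cap/A_ann.

v_ret/v_ext ≈ 1.20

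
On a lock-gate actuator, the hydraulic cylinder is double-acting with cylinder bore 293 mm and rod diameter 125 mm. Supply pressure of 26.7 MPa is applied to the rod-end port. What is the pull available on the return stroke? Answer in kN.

F ≈ 1470 kN

Rod-side annular area A_ann = π/4 × (293² − 125²) = 55150 mm^2
On retraction the pressure acts on the annular area (bore minus rod).
F = P × A_ann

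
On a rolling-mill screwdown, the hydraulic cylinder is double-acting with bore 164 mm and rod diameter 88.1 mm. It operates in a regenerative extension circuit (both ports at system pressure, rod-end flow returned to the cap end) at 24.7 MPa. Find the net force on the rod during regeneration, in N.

F ≈ 1.51e5 N

With equal pressure on both faces, forces on the annular region cancel; the net push is pressure × rod cross-section.
Rod cross-section A_rod = π/4 × (88.1 mm)² = 6096 mm^2
F = P × A_rod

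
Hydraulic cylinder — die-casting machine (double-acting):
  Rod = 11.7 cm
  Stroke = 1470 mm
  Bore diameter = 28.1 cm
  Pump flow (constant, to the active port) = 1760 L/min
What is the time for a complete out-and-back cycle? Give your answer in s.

t ≈ 5.68 s

Cap-side area A_cap = π/4 × (28.1 cm)² = 620.2 cm^2
Rod-side annular area A_ann = π/4 × (28.1² − 11.7²) = 512.6 cm^2
t_ext = A_cap·L/Q = 3.108 s
t_ret = A_ann·L/Q = 2.569 s
t_cycle = t_ext + t_ret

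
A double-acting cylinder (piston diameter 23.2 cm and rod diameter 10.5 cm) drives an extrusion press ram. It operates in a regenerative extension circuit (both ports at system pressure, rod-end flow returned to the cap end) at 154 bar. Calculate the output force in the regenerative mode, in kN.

With equal pressure on both faces, forces on the annular region cancel; the net push is pressure × rod cross-section.
Rod cross-section A_rod = π/4 × (10.5 cm)² = 86.59 cm^2
F = P × A_rod

F ≈ 133 kN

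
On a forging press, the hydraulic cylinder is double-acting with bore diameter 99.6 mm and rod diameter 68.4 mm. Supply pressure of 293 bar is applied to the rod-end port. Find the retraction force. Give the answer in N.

Rod-side annular area A_ann = π/4 × (99.6² − 68.4²) = 4117 mm^2
On retraction the pressure acts on the annular area (bore minus rod).
F = P × A_ann

F ≈ 1.21e5 N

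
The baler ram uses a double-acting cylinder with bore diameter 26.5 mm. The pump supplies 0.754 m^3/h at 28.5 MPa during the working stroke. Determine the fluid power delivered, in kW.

W ≈ 5.97 kW

Hydraulic power = P × Q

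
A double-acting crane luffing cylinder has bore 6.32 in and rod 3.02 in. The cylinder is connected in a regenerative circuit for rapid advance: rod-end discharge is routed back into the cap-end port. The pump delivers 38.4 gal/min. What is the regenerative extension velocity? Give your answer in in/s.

v ≈ 20.6 in/s

In regeneration the rod-end outflow joins the pump flow into the cap end, so the net volume the pump must supply per unit advance equals the rod cross-section area.
Rod cross-section A_rod = π/4 × (3.02 in)² = 7.163 in^2
v = Q_pump / A_rod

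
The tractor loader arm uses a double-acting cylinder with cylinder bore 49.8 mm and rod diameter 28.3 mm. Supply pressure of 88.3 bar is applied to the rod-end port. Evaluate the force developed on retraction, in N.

Rod-side annular area A_ann = π/4 × (49.8² − 28.3²) = 1319 mm^2
On retraction the pressure acts on the annular area (bore minus rod).
F = P × A_ann

F ≈ 11600 N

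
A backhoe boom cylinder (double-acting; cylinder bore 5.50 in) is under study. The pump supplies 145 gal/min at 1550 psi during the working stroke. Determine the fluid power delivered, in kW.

Hydraulic power = P × Q

W ≈ 97.8 kW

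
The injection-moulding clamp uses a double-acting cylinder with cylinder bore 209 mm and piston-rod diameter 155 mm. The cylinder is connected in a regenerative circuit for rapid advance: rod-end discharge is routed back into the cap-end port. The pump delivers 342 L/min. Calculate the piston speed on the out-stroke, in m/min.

In regeneration the rod-end outflow joins the pump flow into the cap end, so the net volume the pump must supply per unit advance equals the rod cross-section area.
Rod cross-section A_rod = π/4 × (155 mm)² = 18870 mm^2
v = Q_pump / A_rod

v ≈ 18.1 m/min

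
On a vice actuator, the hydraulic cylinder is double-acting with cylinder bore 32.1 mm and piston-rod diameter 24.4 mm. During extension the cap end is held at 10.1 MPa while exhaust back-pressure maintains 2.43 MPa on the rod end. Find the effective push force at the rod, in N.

Cap-side area A_cap = π/4 × (32.1 mm)² = 809.3 mm^2
Rod-side annular area A_ann = π/4 × (32.1² − 24.4²) = 341.7 mm^2
Net thrust = P_cap·A_cap − P_rod·A_ann = 8174 N − 830.3 N

F ≈ 7340 N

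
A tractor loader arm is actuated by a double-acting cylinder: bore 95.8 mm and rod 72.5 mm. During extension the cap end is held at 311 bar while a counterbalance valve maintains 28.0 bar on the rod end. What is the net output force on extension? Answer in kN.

F ≈ 216 kN

Cap-side area A_cap = π/4 × (95.8 mm)² = 7208 mm^2
Rod-side annular area A_ann = π/4 × (95.8² − 72.5²) = 3080 mm^2
Net thrust = P_cap·A_cap − P_rod·A_ann = 224.2 kN − 8.624 kN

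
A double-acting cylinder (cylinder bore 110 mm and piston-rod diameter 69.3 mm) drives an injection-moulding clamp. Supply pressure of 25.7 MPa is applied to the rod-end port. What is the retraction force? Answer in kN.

Rod-side annular area A_ann = π/4 × (110² − 69.3²) = 5731 mm^2
On retraction the pressure acts on the annular area (bore minus rod).
F = P × A_ann

F ≈ 147 kN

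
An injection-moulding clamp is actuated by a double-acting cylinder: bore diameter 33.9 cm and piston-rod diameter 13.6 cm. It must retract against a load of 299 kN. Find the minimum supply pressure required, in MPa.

P ≈ 3.95 MPa

Rod-side annular area A_ann = π/4 × (33.9² − 13.6²) = 757.3 cm^2
Retraction: pressure acts on the annular area.
P = F / A = 299 kN / A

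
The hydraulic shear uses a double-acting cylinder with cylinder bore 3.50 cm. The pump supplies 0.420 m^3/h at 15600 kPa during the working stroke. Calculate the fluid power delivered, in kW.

Hydraulic power = P × Q

W ≈ 1.82 kW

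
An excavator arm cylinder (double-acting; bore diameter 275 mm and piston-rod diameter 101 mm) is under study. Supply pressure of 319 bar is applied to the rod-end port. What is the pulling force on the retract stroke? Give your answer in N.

Rod-side annular area A_ann = π/4 × (275² − 101²) = 51380 mm^2
On retraction the pressure acts on the annular area (bore minus rod).
F = P × A_ann

F ≈ 1.64e6 N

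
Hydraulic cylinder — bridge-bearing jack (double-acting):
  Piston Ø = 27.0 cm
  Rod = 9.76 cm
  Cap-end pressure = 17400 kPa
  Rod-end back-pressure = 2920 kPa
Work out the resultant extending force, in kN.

F ≈ 851 kN

Cap-side area A_cap = π/4 × (27.0 cm)² = 572.6 cm^2
Rod-side annular area A_ann = π/4 × (27.0² − 9.76²) = 497.7 cm^2
Net thrust = P_cap·A_cap − P_rod·A_ann = 996.2 kN − 145.3 kN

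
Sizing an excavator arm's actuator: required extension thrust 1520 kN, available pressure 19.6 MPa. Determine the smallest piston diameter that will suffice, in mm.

D ≈ 314 mm

Extension force acts on the full piston face: F = P × (π/4)D².
D = √(4F / (πP)) = √(4 × 1520 kN / (π × 19.6 MPa))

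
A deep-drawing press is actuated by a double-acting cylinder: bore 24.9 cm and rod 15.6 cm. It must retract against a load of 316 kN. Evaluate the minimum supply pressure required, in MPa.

P ≈ 10.7 MPa

Rod-side annular area A_ann = π/4 × (24.9² − 15.6²) = 295.8 cm^2
Retraction: pressure acts on the annular area.
P = F / A = 316 kN / A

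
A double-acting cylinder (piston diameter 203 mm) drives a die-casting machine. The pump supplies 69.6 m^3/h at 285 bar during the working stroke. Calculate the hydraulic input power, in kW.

W ≈ 551 kW

Hydraulic power = P × Q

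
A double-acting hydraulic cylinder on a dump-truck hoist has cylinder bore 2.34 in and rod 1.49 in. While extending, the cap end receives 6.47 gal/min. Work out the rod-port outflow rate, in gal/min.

Q_out ≈ 3.85 gal/min

Cap-side area A_cap = π/4 × (2.34 in)² = 4.301 in^2
Rod-side annular area A_ann = π/4 × (2.34² − 1.49²) = 2.557 in^2
Piston speed v = Q_in/A_cap; rod-end outflow Q_out = v × A_ann = Q_in × A_ann/A_cap.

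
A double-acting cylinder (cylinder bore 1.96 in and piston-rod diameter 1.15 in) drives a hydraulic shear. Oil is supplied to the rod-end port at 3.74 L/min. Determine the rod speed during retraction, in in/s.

v ≈ 1.92 in/s

Rod-side annular area A_ann = π/4 × (1.96² − 1.15²) = 1.978 in^2
Flow into the rod-end port fills the annular volume.
v = Q / A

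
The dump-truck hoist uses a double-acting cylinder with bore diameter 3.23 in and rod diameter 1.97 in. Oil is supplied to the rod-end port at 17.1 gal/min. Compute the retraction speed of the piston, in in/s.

Rod-side annular area A_ann = π/4 × (3.23² − 1.97²) = 5.146 in^2
Flow into the rod-end port fills the annular volume.
v = Q / A

v ≈ 12.8 in/s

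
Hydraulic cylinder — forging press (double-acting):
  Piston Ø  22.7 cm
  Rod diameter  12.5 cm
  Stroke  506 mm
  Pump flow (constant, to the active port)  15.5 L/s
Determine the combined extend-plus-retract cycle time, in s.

t ≈ 2.24 s

Cap-side area A_cap = π/4 × (22.7 cm)² = 404.7 cm^2
Rod-side annular area A_ann = π/4 × (22.7² − 12.5²) = 282.0 cm^2
t_ext = A_cap·L/Q = 1.321 s
t_ret = A_ann·L/Q = 0.9206 s
t_cycle = t_ext + t_ret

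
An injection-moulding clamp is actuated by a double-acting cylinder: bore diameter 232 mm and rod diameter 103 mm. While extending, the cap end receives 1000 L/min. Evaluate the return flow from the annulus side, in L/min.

Q_out ≈ 803 L/min

Cap-side area A_cap = π/4 × (232 mm)² = 42270 mm^2
Rod-side annular area A_ann = π/4 × (232² − 103²) = 33940 mm^2
Piston speed v = Q_in/A_cap; rod-end outflow Q_out = v × A_ann = Q_in × A_ann/A_cap.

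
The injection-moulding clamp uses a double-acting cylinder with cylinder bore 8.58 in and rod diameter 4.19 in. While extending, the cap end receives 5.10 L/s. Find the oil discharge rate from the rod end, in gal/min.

Cap-side area A_cap = π/4 × (8.58 in)² = 57.82 in^2
Rod-side annular area A_ann = π/4 × (8.58² − 4.19²) = 44.03 in^2
Piston speed v = Q_in/A_cap; rod-end outflow Q_out = v × A_ann = Q_in × A_ann/A_cap.

Q_out ≈ 61.6 gal/min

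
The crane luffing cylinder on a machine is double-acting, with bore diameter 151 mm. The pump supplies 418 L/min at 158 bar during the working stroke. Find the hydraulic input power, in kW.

W ≈ 110 kW

Hydraulic power = P × Q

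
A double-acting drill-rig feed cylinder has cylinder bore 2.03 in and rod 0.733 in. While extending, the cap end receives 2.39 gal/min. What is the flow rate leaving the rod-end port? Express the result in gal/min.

Q_out ≈ 2.08 gal/min

Cap-side area A_cap = π/4 × (2.03 in)² = 3.237 in^2
Rod-side annular area A_ann = π/4 × (2.03² − 0.733²) = 2.815 in^2
Piston speed v = Q_in/A_cap; rod-end outflow Q_out = v × A_ann = Q_in × A_ann/A_cap.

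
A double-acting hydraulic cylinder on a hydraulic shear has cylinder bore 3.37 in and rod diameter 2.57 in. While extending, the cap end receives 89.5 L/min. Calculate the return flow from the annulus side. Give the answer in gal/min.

Q_out ≈ 9.89 gal/min

Cap-side area A_cap = π/4 × (3.37 in)² = 8.920 in^2
Rod-side annular area A_ann = π/4 × (3.37² − 2.57²) = 3.732 in^2
Piston speed v = Q_in/A_cap; rod-end outflow Q_out = v × A_ann = Q_in × A_ann/A_cap.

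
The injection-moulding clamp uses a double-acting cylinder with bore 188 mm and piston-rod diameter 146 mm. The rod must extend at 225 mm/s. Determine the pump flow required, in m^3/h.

Cap-side area A_cap = π/4 × (188 mm)² = 27760 mm^2
Q = A × v

Q ≈ 22.5 m^3/h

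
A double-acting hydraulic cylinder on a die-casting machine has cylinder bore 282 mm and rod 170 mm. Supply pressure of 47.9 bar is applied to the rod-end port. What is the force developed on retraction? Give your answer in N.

F ≈ 1.90e5 N

Rod-side annular area A_ann = π/4 × (282² − 170²) = 39760 mm^2
On retraction the pressure acts on the annular area (bore minus rod).
F = P × A_ann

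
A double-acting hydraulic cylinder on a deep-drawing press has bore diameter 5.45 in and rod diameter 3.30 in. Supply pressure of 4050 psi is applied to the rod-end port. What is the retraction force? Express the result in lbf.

F ≈ 59800 lbf

Rod-side annular area A_ann = π/4 × (5.45² − 3.30²) = 14.78 in^2
On retraction the pressure acts on the annular area (bore minus rod).
F = P × A_ann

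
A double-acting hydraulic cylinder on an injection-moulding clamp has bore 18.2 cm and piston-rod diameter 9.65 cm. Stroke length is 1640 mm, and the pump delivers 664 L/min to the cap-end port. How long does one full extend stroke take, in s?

t ≈ 3.86 s

Cap-side area A_cap = π/4 × (18.2 cm)² = 260.2 cm^2
Swept volume V = A × L; t = V / Q = A·L / Q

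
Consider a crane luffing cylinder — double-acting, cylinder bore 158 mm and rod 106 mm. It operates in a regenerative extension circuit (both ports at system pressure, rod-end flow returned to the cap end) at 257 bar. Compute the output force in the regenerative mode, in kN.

F ≈ 227 kN

With equal pressure on both faces, forces on the annular region cancel; the net push is pressure × rod cross-section.
Rod cross-section A_rod = π/4 × (106 mm)² = 8825 mm^2
F = P × A_rod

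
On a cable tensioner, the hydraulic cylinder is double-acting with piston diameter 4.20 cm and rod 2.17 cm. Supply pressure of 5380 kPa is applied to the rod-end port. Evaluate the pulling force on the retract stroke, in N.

Rod-side annular area A_ann = π/4 × (4.20² − 2.17²) = 10.16 cm^2
On retraction the pressure acts on the annular area (bore minus rod).
F = P × A_ann

F ≈ 5460 N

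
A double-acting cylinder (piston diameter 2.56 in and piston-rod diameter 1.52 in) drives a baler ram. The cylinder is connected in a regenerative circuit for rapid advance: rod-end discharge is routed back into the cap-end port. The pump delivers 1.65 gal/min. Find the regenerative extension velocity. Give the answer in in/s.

In regeneration the rod-end outflow joins the pump flow into the cap end, so the net volume the pump must supply per unit advance equals the rod cross-section area.
Rod cross-section A_rod = π/4 × (1.52 in)² = 1.815 in^2
v = Q_pump / A_rod

v ≈ 3.50 in/s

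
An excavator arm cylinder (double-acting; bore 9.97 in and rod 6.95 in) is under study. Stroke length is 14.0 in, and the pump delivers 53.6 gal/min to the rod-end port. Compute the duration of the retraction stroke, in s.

Rod-side annular area A_ann = π/4 × (9.97² − 6.95²) = 40.13 in^2
Swept volume V = A × L; t = V / Q = A·L / Q

t ≈ 2.72 s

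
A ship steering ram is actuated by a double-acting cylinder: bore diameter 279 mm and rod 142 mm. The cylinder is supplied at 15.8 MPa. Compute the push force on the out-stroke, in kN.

Cap-side area A_cap = π/4 × (279 mm)² = 61140 mm^2
F = P × A_cap = 15.8 MPa × A_cap

F ≈ 966 kN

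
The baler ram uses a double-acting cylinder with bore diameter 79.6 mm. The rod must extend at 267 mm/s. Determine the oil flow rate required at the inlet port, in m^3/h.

Cap-side area A_cap = π/4 × (79.6 mm)² = 4976 mm^2
Q = A × v

Q ≈ 4.78 m^3/h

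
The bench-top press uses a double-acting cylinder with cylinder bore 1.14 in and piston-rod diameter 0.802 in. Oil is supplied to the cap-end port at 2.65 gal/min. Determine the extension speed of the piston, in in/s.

v ≈ 10.0 in/s

Cap-side area A_cap = π/4 × (1.14 in)² = 1.021 in^2
v = Q / A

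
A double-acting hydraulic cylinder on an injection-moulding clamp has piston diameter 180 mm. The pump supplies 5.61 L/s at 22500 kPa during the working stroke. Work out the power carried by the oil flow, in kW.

W ≈ 126 kW

Hydraulic power = P × Q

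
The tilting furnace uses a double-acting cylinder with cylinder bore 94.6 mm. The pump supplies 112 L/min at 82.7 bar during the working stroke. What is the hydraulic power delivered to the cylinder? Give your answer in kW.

Hydraulic power = P × Q

W ≈ 15.4 kW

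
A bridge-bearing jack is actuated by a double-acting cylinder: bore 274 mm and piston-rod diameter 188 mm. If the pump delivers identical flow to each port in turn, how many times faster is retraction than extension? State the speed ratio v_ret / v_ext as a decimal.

Cap-side area A_cap = π/4 × (274 mm)² = 58960 mm^2
Rod-side annular area A_ann = π/4 × (274² − 188²) = 31210 mm^2
For equal Q, v ∝ 1/A, so v_ret/v_ext = A_cap/A_ann.

v_ret/v_ext ≈ 1.89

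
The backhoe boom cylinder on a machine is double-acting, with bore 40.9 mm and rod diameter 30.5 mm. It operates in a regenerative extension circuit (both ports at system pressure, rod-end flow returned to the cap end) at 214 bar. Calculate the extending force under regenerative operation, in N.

With equal pressure on both faces, forces on the annular region cancel; the net push is pressure × rod cross-section.
Rod cross-section A_rod = π/4 × (30.5 mm)² = 730.6 mm^2
F = P × A_rod

F ≈ 15600 N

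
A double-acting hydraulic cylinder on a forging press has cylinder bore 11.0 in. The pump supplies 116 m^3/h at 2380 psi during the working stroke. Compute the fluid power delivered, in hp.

Hydraulic power = P × Q

W ≈ 709 hp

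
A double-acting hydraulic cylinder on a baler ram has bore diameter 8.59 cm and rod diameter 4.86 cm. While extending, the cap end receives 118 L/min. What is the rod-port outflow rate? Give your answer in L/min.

Q_out ≈ 80.2 L/min

Cap-side area A_cap = π/4 × (8.59 cm)² = 57.95 cm^2
Rod-side annular area A_ann = π/4 × (8.59² − 4.86²) = 39.40 cm^2
Piston speed v = Q_in/A_cap; rod-end outflow Q_out = v × A_ann = Q_in × A_ann/A_cap.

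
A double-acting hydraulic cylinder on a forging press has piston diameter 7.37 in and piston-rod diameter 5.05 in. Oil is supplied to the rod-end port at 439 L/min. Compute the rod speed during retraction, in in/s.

v ≈ 19.7 in/s

Rod-side annular area A_ann = π/4 × (7.37² − 5.05²) = 22.63 in^2
Flow into the rod-end port fills the annular volume.
v = Q / A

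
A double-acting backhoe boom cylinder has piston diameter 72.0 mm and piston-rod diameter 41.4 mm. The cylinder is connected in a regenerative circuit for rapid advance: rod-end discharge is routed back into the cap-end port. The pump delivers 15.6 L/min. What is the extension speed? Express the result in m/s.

In regeneration the rod-end outflow joins the pump flow into the cap end, so the net volume the pump must supply per unit advance equals the rod cross-section area.
Rod cross-section A_rod = π/4 × (41.4 mm)² = 1346 mm^2
v = Q_pump / A_rod

v ≈ 0.193 m/s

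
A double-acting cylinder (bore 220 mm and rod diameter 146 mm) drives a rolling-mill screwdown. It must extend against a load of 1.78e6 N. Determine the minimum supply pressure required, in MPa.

Cap-side area A_cap = π/4 × (220 mm)² = 38010 mm^2
P = F / A = 1.78e6 N / A

P ≈ 46.8 MPa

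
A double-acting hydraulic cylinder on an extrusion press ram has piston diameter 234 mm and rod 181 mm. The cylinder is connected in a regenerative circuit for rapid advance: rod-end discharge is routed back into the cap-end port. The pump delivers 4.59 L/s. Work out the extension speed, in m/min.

v ≈ 10.7 m/min

In regeneration the rod-end outflow joins the pump flow into the cap end, so the net volume the pump must supply per unit advance equals the rod cross-section area.
Rod cross-section A_rod = π/4 × (181 mm)² = 25730 mm^2
v = Q_pump / A_rod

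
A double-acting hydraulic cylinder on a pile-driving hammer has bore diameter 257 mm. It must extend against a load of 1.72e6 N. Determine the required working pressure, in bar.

P ≈ 332 bar

Cap-side area A_cap = π/4 × (257 mm)² = 51870 mm^2
P = F / A = 1.72e6 N / A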